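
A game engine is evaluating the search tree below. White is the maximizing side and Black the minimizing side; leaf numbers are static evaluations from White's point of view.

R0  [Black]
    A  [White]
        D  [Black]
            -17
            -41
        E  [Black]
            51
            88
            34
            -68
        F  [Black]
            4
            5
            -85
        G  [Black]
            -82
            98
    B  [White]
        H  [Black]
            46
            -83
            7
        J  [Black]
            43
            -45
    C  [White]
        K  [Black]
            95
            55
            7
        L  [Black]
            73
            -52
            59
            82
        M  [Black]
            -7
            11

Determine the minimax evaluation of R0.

-45

D (Black): min(-17, -41) = -41
E (Black): min(51, 88, 34, -68) = -68
F (Black): min(4, 5, -85) = -85
G (Black): min(-82, 98) = -82
A (White): max(-41, -68, -85, -82) = -41
H (Black): min(46, -83, 7) = -83
J (Black): min(43, -45) = -45
B (White): max(-83, -45) = -45
K (Black): min(95, 55, 7) = 7
L (Black): min(73, -52, 59, 82) = -52
M (Black): min(-7, 11) = -7
C (White): max(7, -52, -7) = 7
R0 (Black): min(-41, -45, 7) = -45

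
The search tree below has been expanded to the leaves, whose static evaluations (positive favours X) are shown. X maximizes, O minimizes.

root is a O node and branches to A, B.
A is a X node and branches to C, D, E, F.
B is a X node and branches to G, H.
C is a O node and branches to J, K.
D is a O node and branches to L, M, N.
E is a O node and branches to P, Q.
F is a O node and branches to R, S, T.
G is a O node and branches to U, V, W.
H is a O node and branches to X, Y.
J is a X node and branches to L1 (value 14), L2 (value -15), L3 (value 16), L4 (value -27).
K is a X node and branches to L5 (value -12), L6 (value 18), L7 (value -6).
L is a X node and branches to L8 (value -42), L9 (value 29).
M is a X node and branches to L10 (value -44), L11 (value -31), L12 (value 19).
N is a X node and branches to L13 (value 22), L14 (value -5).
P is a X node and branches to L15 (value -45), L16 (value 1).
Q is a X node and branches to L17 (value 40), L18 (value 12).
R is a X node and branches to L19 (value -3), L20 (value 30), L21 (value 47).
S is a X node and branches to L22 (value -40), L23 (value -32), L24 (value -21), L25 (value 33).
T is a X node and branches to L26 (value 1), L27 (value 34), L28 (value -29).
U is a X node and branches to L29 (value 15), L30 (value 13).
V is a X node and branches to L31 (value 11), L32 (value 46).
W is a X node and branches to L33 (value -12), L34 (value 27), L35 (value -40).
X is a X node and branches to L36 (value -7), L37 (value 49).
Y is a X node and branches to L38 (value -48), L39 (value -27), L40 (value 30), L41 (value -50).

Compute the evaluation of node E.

P (X): max(-45, 1) = 1
Q (X): max(40, 12) = 40
E (O): min(1, 40) = 1

1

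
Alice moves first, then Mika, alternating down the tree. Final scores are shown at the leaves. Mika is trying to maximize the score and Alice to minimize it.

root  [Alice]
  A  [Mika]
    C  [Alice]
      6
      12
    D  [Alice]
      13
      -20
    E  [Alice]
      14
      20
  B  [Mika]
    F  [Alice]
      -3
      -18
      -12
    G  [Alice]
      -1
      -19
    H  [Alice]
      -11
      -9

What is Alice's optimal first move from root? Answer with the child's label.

B

C (Alice): min(6, 12) = 6
D (Alice): min(13, -20) = -20
E (Alice): min(14, 20) = 14
A (Mika): max(6, -20, 14) = 14
F (Alice): min(-3, -18, -12) = -18
G (Alice): min(-1, -19) = -19
H (Alice): min(-11, -9) = -11
B (Mika): max(-18, -19, -11) = -11
root (Alice): min(14, -11) = -11
Alice at root wants the lowest of {A=14, B=-11}, so chooses B.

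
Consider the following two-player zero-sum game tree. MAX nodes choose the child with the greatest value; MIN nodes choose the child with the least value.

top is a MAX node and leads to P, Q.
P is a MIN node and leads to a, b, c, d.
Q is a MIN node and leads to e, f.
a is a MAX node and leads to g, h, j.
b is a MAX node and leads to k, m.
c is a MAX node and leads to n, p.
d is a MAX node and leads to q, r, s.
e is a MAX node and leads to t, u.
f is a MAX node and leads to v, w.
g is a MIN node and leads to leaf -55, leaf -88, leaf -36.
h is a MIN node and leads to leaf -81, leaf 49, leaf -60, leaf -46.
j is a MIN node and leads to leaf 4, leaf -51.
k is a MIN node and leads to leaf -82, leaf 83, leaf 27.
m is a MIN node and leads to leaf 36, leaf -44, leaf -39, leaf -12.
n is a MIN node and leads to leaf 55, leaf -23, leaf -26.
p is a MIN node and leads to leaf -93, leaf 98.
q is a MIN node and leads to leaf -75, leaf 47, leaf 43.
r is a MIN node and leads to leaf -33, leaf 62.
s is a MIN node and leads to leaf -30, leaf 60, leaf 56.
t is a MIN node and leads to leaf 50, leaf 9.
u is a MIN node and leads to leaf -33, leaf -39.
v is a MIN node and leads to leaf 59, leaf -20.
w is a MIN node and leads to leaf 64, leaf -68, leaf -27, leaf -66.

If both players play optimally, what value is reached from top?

g (MIN): min(-55, -88, -36) = -88
h (MIN): min(-81, 49, -60, -46) = -81
j (MIN): min(4, -51) = -51
a (MAX): max(-88, -81, -51) = -51
k (MIN): min(-82, 83, 27) = -82
m (MIN): min(36, -44, -39, -12) = -44
b (MAX): max(-82, -44) = -44
n (MIN): min(55, -23, -26) = -26
p (MIN): min(-93, 98) = -93
c (MAX): max(-26, -93) = -26
q (MIN): min(-75, 47, 43) = -75
r (MIN): min(-33, 62) = -33
s (MIN): min(-30, 60, 56) = -30
d (MAX): max(-75, -33, -30) = -30
P (MIN): min(-51, -44, -26, -30) = -51
t (MIN): min(50, 9) = 9
u (MIN): min(-33, -39) = -39
e (MAX): max(9, -39) = 9
v (MIN): min(59, -20) = -20
w (MIN): min(64, -68, -27, -66) = -68
f (MAX): max(-20, -68) = -20
Q (MIN): min(9, -20) = -20
top (MAX): max(-51, -20) = -20

-20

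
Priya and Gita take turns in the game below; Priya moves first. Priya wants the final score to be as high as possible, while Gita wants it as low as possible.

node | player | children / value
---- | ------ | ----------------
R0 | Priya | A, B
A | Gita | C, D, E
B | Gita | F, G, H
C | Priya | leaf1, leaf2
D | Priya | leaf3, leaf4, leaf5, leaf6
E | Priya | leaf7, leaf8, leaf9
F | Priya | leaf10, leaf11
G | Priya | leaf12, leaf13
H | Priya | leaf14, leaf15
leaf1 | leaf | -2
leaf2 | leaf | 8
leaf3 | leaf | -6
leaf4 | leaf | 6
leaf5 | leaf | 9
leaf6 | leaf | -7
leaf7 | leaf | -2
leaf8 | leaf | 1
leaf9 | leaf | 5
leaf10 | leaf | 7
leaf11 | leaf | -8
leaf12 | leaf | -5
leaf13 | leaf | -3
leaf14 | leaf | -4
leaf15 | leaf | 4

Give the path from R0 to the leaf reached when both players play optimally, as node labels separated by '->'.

C (Priya): max(-2, 8) = 8
D (Priya): max(-6, 6, 9, -7) = 9
E (Priya): max(-2, 1, 5) = 5
A (Gita): min(8, 9, 5) = 5
F (Priya): max(7, -8) = 7
G (Priya): max(-5, -3) = -3
H (Priya): max(-4, 4) = 4
B (Gita): min(7, -3, 4) = -3
R0 (Priya): max(5, -3) = 5
At R0, Priya picks A (highest: 5).
At A, Gita picks E (lowest: 5).
At E, Priya picks leaf9 (highest: 5).
Terminal value 5.

R0 -> A -> E -> leaf9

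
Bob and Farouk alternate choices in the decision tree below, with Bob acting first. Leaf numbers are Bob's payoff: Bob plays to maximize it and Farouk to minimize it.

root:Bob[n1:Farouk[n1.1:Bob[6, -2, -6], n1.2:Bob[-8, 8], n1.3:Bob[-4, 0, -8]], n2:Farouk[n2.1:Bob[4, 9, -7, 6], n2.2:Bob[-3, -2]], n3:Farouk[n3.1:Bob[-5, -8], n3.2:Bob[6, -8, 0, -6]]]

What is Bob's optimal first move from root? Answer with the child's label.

n1

n1.1 (Bob): max(6, -2, -6) = 6
n1.2 (Bob): max(-8, 8) = 8
n1.3 (Bob): max(-4, 0, -8) = 0
n1 (Farouk): min(6, 8, 0) = 0
n2.1 (Bob): max(4, 9, -7, 6) = 9
n2.2 (Bob): max(-3, -2) = -2
n2 (Farouk): min(9, -2) = -2
n3.1 (Bob): max(-5, -8) = -5
n3.2 (Bob): max(6, -8, 0, -6) = 6
n3 (Farouk): min(-5, 6) = -5
root (Bob): max(0, -2, -5) = 0
Bob at root wants the highest of {n1=0, n2=-2, n3=-5}, so chooses n1.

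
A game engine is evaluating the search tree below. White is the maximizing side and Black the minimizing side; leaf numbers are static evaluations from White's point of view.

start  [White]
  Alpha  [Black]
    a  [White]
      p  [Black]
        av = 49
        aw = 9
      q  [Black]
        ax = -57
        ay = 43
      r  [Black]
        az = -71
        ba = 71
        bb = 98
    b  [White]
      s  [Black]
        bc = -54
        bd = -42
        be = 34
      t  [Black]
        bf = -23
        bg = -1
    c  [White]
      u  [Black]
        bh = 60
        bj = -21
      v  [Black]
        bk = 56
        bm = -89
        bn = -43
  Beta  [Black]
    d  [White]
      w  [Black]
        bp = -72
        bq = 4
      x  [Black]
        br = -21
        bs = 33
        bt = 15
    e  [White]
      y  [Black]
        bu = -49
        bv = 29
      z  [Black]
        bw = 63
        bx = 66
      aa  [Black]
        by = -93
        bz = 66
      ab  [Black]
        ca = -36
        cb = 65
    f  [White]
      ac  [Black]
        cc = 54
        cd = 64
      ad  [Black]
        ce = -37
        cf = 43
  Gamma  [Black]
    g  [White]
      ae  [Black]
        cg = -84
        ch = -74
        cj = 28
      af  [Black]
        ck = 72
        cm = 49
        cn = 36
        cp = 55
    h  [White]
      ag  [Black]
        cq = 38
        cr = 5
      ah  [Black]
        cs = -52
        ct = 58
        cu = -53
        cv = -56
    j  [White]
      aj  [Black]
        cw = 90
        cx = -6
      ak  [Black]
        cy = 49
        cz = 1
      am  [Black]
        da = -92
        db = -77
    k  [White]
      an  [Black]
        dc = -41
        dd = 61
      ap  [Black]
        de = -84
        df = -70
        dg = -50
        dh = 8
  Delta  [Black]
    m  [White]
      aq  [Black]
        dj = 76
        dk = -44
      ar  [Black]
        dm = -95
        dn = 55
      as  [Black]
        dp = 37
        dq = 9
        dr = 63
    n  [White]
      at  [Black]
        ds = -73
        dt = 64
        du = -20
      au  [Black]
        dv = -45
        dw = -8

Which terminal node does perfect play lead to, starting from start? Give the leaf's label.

p (Black): min(49, 9) = 9
q (Black): min(-57, 43) = -57
r (Black): min(-71, 71, 98) = -71
a (White): max(9, -57, -71) = 9
s (Black): min(-54, -42, 34) = -54
t (Black): min(-23, -1) = -23
b (White): max(-54, -23) = -23
u (Black): min(60, -21) = -21
v (Black): min(56, -89, -43) = -89
c (White): max(-21, -89) = -21
Alpha (Black): min(9, -23, -21) = -23
w (Black): min(-72, 4) = -72
x (Black): min(-21, 33, 15) = -21
d (White): max(-72, -21) = -21
y (Black): min(-49, 29) = -49
z (Black): min(63, 66) = 63
aa (Black): min(-93, 66) = -93
ab (Black): min(-36, 65) = -36
e (White): max(-49, 63, -93, -36) = 63
ac (Black): min(54, 64) = 54
ad (Black): min(-37, 43) = -37
f (White): max(54, -37) = 54
Beta (Black): min(-21, 63, 54) = -21
ae (Black): min(-84, -74, 28) = -84
af (Black): min(72, 49, 36, 55) = 36
g (White): max(-84, 36) = 36
ag (Black): min(38, 5) = 5
ah (Black): min(-52, 58, -53, -56) = -56
h (White): max(5, -56) = 5
aj (Black): min(90, -6) = -6
ak (Black): min(49, 1) = 1
am (Black): min(-92, -77) = -92
j (White): max(-6, 1, -92) = 1
an (Black): min(-41, 61) = -41
ap (Black): min(-84, -70, -50, 8) = -84
k (White): max(-41, -84) = -41
Gamma (Black): min(36, 5, 1, -41) = -41
aq (Black): min(76, -44) = -44
ar (Black): min(-95, 55) = -95
as (Black): min(37, 9, 63) = 9
m (White): max(-44, -95, 9) = 9
at (Black): min(-73, 64, -20) = -73
au (Black): min(-45, -8) = -45
n (White): max(-73, -45) = -45
Delta (Black): min(9, -45) = -45
start (White): max(-23, -21, -41, -45) = -21
At start, White picks Beta (highest: -21).
At Beta, Black picks d (lowest: -21).
At d, White picks x (highest: -21).
At x, Black picks br (lowest: -21).
Terminal value -21.

br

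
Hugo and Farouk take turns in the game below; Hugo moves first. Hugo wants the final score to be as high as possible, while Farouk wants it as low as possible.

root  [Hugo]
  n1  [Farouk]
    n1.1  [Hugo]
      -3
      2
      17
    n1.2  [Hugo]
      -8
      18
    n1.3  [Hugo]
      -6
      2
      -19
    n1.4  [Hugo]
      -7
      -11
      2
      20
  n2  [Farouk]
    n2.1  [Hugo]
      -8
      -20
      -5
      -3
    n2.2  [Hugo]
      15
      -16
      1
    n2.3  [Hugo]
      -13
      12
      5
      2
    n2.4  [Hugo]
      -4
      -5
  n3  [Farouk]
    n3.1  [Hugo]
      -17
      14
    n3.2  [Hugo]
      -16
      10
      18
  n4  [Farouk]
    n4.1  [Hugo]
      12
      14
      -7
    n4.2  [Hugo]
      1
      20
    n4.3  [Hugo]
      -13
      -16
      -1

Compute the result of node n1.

n1.1 (Hugo): max(-3, 2, 17) = 17
n1.2 (Hugo): max(-8, 18) = 18
n1.3 (Hugo): max(-6, 2, -19) = 2
n1.4 (Hugo): max(-7, -11, 2, 20) = 20
n1 (Farouk): min(17, 18, 2, 20) = 2

2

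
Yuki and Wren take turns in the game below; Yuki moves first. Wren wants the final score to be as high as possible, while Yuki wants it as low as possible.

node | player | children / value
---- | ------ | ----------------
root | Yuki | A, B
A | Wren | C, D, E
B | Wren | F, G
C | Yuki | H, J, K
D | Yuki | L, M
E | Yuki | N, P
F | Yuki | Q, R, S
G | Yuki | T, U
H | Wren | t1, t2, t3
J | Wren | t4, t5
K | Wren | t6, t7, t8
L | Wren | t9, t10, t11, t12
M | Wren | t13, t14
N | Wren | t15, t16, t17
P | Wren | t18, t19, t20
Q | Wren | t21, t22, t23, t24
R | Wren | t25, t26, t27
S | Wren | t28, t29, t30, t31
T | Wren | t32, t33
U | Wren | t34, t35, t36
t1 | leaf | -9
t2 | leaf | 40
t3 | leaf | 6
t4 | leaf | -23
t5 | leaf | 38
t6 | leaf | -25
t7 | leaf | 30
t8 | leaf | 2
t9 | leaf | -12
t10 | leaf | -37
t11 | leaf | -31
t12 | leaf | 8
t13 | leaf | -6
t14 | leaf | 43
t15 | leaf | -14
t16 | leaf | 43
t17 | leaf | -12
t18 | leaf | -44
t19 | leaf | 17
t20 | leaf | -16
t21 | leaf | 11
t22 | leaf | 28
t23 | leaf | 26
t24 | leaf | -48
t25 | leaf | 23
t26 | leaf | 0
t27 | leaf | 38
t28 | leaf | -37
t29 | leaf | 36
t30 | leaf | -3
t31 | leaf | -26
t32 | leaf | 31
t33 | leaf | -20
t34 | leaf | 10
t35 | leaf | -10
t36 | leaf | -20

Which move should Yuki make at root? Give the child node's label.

B

H (Wren): max(-9, 40, 6) = 40
J (Wren): max(-23, 38) = 38
K (Wren): max(-25, 30, 2) = 30
C (Yuki): min(40, 38, 30) = 30
L (Wren): max(-12, -37, -31, 8) = 8
M (Wren): max(-6, 43) = 43
D (Yuki): min(8, 43) = 8
N (Wren): max(-14, 43, -12) = 43
P (Wren): max(-44, 17, -16) = 17
E (Yuki): min(43, 17) = 17
A (Wren): max(30, 8, 17) = 30
Q (Wren): max(11, 28, 26, -48) = 28
R (Wren): max(23, 0, 38) = 38
S (Wren): max(-37, 36, -3, -26) = 36
F (Yuki): min(28, 38, 36) = 28
T (Wren): max(31, -20) = 31
U (Wren): max(10, -10, -20) = 10
G (Yuki): min(31, 10) = 10
B (Wren): max(28, 10) = 28
root (Yuki): min(30, 28) = 28
Yuki at root wants the lowest of {A=30, B=28}, so chooses B.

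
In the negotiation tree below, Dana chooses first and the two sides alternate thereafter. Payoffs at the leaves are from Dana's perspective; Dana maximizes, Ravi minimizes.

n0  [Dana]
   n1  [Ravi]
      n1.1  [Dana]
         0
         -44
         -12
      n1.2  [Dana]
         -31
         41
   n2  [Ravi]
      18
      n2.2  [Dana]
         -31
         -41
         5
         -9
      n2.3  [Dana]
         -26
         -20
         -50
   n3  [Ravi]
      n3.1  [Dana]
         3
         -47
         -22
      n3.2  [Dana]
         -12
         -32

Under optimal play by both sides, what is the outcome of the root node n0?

n1.1 (Dana): max(0, -44, -12) = 0
n1.2 (Dana): max(-31, 41) = 41
n1 (Ravi): min(0, 41) = 0
n2.2 (Dana): max(-31, -41, 5, -9) = 5
n2.3 (Dana): max(-26, -20, -50) = -20
n2 (Ravi): min(18, 5, -20) = -20
n3.1 (Dana): max(3, -47, -22) = 3
n3.2 (Dana): max(-12, -32) = -12
n3 (Ravi): min(3, -12) = -12
n0 (Dana): max(0, -20, -12) = 0

0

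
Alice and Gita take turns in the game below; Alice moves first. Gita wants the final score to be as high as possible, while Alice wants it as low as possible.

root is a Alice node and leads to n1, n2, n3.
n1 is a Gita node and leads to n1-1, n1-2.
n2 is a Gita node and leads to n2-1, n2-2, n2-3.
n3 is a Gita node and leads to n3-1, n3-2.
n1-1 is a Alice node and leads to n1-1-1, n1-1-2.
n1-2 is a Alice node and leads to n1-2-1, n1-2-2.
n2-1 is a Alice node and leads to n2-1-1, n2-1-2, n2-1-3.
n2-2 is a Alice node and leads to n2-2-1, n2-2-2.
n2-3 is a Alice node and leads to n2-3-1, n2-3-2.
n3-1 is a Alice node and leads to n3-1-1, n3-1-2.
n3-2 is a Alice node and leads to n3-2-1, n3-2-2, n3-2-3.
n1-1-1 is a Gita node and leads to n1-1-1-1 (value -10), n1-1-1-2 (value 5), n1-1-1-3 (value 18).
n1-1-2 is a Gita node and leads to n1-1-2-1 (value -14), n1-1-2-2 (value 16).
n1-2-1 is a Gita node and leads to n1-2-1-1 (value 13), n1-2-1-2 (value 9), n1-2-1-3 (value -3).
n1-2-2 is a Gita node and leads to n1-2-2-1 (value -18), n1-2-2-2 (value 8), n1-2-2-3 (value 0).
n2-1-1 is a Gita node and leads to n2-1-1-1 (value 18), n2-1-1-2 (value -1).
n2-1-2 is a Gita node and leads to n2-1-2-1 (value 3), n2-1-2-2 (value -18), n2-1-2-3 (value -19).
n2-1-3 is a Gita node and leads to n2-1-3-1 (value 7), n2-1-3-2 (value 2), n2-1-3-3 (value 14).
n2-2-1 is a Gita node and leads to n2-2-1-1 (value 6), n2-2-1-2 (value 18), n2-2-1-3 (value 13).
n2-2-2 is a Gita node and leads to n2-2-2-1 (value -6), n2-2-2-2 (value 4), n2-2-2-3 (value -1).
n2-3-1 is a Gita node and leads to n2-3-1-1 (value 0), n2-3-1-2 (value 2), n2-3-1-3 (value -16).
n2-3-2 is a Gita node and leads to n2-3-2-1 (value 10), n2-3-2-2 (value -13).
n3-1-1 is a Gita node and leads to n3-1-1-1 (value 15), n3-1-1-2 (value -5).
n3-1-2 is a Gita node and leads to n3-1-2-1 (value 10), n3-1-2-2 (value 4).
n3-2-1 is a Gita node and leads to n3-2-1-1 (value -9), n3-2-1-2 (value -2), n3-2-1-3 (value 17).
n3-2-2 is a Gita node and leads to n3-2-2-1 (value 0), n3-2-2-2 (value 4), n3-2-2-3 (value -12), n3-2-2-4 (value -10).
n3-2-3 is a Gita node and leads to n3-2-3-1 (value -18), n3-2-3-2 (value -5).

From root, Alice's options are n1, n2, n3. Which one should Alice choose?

n2

n1-1-1 (Gita): max(-10, 5, 18) = 18
n1-1-2 (Gita): max(-14, 16) = 16
n1-1 (Alice): min(18, 16) = 16
n1-2-1 (Gita): max(13, 9, -3) = 13
n1-2-2 (Gita): max(-18, 8, 0) = 8
n1-2 (Alice): min(13, 8) = 8
n1 (Gita): max(16, 8) = 16
n2-1-1 (Gita): max(18, -1) = 18
n2-1-2 (Gita): max(3, -18, -19) = 3
n2-1-3 (Gita): max(7, 2, 14) = 14
n2-1 (Alice): min(18, 3, 14) = 3
n2-2-1 (Gita): max(6, 18, 13) = 18
n2-2-2 (Gita): max(-6, 4, -1) = 4
n2-2 (Alice): min(18, 4) = 4
n2-3-1 (Gita): max(0, 2, -16) = 2
n2-3-2 (Gita): max(10, -13) = 10
n2-3 (Alice): min(2, 10) = 2
n2 (Gita): max(3, 4, 2) = 4
n3-1-1 (Gita): max(15, -5) = 15
n3-1-2 (Gita): max(10, 4) = 10
n3-1 (Alice): min(15, 10) = 10
n3-2-1 (Gita): max(-9, -2, 17) = 17
n3-2-2 (Gita): max(0, 4, -12, -10) = 4
n3-2-3 (Gita): max(-18, -5) = -5
n3-2 (Alice): min(17, 4, -5) = -5
n3 (Gita): max(10, -5) = 10
root (Alice): min(16, 4, 10) = 4
Alice at root wants the lowest of {n1=16, n2=4, n3=10}, so chooses n2.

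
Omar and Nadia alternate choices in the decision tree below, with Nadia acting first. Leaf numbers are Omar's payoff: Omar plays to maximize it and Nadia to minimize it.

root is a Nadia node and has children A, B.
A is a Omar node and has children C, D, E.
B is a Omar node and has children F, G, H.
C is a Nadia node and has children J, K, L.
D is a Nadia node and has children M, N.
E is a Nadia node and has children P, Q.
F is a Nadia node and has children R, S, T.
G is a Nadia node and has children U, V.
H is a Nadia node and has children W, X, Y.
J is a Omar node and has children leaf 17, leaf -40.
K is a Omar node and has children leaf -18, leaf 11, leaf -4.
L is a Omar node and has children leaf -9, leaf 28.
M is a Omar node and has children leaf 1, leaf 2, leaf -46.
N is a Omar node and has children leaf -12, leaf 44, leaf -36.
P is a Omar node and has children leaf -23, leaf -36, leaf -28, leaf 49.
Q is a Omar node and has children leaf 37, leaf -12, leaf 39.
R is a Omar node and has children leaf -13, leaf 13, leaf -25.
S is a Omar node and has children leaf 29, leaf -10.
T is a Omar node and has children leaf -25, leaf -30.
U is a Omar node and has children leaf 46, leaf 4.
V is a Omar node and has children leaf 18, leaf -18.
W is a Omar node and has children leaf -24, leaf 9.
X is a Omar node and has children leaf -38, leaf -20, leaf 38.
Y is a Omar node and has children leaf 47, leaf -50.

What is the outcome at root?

J (Omar): max(17, -40) = 17
K (Omar): max(-18, 11, -4) = 11
L (Omar): max(-9, 28) = 28
C (Nadia): min(17, 11, 28) = 11
M (Omar): max(1, 2, -46) = 2
N (Omar): max(-12, 44, -36) = 44
D (Nadia): min(2, 44) = 2
P (Omar): max(-23, -36, -28, 49) = 49
Q (Omar): max(37, -12, 39) = 39
E (Nadia): min(49, 39) = 39
A (Omar): max(11, 2, 39) = 39
R (Omar): max(-13, 13, -25) = 13
S (Omar): max(29, -10) = 29
T (Omar): max(-25, -30) = -25
F (Nadia): min(13, 29, -25) = -25
U (Omar): max(46, 4) = 46
V (Omar): max(18, -18) = 18
G (Nadia): min(46, 18) = 18
W (Omar): max(-24, 9) = 9
X (Omar): max(-38, -20, 38) = 38
Y (Omar): max(47, -50) = 47
H (Nadia): min(9, 38, 47) = 9
B (Omar): max(-25, 18, 9) = 18
root (Nadia): min(39, 18) = 18

18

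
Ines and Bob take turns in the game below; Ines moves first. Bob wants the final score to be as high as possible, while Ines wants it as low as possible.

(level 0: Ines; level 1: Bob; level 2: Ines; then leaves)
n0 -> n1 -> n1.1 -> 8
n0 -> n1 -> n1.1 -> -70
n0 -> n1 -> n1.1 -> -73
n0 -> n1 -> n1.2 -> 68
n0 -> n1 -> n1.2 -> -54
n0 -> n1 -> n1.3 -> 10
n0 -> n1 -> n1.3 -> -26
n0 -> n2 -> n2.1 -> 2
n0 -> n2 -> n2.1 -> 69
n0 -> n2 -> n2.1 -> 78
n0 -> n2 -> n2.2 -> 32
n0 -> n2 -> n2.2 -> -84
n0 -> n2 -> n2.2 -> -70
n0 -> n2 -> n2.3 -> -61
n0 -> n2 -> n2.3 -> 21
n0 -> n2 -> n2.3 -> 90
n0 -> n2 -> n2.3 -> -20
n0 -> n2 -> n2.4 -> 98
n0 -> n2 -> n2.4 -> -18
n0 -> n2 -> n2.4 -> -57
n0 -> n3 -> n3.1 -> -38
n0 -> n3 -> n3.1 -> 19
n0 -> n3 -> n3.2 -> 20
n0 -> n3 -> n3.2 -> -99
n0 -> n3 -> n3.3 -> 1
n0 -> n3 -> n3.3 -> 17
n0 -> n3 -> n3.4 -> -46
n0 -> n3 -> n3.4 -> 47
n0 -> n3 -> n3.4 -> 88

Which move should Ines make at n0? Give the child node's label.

n1

n1.1 (Ines): min(8, -70, -73) = -73
n1.2 (Ines): min(68, -54) = -54
n1.3 (Ines): min(10, -26) = -26
n1 (Bob): max(-73, -54, -26) = -26
n2.1 (Ines): min(2, 69, 78) = 2
n2.2 (Ines): min(32, -84, -70) = -84
n2.3 (Ines): min(-61, 21, 90, -20) = -61
n2.4 (Ines): min(98, -18, -57) = -57
n2 (Bob): max(2, -84, -61, -57) = 2
n3.1 (Ines): min(-38, 19) = -38
n3.2 (Ines): min(20, -99) = -99
n3.3 (Ines): min(1, 17) = 1
n3.4 (Ines): min(-46, 47, 88) = -46
n3 (Bob): max(-38, -99, 1, -46) = 1
n0 (Ines): min(-26, 2, 1) = -26
Ines at n0 wants the lowest of {n1=-26, n2=2, n3=1}, so chooses n1.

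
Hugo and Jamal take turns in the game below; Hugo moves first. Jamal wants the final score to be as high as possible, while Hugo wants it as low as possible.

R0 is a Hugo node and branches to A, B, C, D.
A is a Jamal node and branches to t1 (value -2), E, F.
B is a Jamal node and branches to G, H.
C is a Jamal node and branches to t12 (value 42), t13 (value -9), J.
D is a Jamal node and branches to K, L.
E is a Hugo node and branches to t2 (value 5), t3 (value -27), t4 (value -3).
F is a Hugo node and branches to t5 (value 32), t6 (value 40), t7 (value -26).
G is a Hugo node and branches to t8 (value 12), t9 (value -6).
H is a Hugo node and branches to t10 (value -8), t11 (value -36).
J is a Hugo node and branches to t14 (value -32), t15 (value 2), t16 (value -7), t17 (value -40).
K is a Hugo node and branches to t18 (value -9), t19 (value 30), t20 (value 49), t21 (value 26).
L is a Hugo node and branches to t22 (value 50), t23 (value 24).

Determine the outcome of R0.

-6

E (Hugo): min(5, -27, -3) = -27
F (Hugo): min(32, 40, -26) = -26
A (Jamal): max(-2, -27, -26) = -2
G (Hugo): min(12, -6) = -6
H (Hugo): min(-8, -36) = -36
B (Jamal): max(-6, -36) = -6
J (Hugo): min(-32, 2, -7, -40) = -40
C (Jamal): max(42, -9, -40) = 42
K (Hugo): min(-9, 30, 49, 26) = -9
L (Hugo): min(50, 24) = 24
D (Jamal): max(-9, 24) = 24
R0 (Hugo): min(-2, -6, 42, 24) = -6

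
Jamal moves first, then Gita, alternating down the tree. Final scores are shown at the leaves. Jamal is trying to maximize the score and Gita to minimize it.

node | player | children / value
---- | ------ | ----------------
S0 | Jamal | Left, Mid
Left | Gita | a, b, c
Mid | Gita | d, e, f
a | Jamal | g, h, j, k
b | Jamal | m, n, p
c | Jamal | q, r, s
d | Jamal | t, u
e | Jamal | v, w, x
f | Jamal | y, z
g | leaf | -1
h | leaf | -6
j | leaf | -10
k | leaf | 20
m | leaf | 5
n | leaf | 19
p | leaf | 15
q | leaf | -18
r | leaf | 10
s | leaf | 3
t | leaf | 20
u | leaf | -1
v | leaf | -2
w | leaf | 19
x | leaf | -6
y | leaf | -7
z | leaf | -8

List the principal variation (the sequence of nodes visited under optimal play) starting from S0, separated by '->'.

S0 -> Left -> c -> r

a (Jamal): max(-1, -6, -10, 20) = 20
b (Jamal): max(5, 19, 15) = 19
c (Jamal): max(-18, 10, 3) = 10
Left (Gita): min(20, 19, 10) = 10
d (Jamal): max(20, -1) = 20
e (Jamal): max(-2, 19, -6) = 19
f (Jamal): max(-7, -8) = -7
Mid (Gita): min(20, 19, -7) = -7
S0 (Jamal): max(10, -7) = 10
At S0, Jamal picks Left (highest: 10).
At Left, Gita picks c (lowest: 10).
At c, Jamal picks r (highest: 10).
Terminal value 10.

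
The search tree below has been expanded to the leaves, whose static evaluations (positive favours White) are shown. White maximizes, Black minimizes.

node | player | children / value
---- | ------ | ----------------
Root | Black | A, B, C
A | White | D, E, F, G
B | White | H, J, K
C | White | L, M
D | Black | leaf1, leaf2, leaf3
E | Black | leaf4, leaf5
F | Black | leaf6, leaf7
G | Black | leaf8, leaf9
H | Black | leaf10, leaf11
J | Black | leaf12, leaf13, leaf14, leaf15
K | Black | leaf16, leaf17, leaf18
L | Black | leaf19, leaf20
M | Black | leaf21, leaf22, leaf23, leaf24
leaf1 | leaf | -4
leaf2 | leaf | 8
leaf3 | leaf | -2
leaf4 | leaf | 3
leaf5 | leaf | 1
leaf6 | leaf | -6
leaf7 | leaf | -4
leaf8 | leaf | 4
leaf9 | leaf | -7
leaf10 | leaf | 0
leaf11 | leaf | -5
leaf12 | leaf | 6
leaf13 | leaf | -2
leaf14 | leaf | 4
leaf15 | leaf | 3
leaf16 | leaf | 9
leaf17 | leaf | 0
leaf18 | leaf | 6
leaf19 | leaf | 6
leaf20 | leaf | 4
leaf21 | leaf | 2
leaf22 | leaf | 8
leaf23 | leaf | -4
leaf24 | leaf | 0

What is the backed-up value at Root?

D (Black): min(-4, 8, -2) = -4
E (Black): min(3, 1) = 1
F (Black): min(-6, -4) = -6
G (Black): min(4, -7) = -7
A (White): max(-4, 1, -6, -7) = 1
H (Black): min(0, -5) = -5
J (Black): min(6, -2, 4, 3) = -2
K (Black): min(9, 0, 6) = 0
B (White): max(-5, -2, 0) = 0
L (Black): min(6, 4) = 4
M (Black): min(2, 8, -4, 0) = -4
C (White): max(4, -4) = 4
Root (Black): min(1, 0, 4) = 0

0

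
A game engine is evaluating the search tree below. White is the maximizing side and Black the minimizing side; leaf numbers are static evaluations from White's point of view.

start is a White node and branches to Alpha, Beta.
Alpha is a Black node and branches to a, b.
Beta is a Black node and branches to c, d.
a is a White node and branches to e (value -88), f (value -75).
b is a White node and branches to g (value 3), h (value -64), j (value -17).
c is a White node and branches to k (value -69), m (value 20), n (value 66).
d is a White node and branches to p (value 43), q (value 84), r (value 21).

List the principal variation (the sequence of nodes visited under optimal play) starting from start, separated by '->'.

start -> Beta -> c -> n

a (White): max(-88, -75) = -75
b (White): max(3, -64, -17) = 3
Alpha (Black): min(-75, 3) = -75
c (White): max(-69, 20, 66) = 66
d (White): max(43, 84, 21) = 84
Beta (Black): min(66, 84) = 66
start (White): max(-75, 66) = 66
At start, White picks Beta (highest: 66).
At Beta, Black picks c (lowest: 66).
At c, White picks n (highest: 66).
Terminal value 66.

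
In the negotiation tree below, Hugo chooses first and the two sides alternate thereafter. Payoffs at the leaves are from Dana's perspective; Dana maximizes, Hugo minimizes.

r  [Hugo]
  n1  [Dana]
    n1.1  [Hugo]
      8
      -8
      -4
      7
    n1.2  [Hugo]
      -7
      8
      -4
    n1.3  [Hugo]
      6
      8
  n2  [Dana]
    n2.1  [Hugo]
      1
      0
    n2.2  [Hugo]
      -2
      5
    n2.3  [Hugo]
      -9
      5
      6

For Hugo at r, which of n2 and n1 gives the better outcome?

n2

n2.1 (Hugo): min(1, 0) = 0
n2.2 (Hugo): min(-2, 5) = -2
n2.3 (Hugo): min(-9, 5, 6) = -9
n2 (Dana): max(0, -2, -9) = 0
n1.1 (Hugo): min(8, -8, -4, 7) = -8
n1.2 (Hugo): min(-7, 8, -4) = -7
n1.3 (Hugo): min(6, 8) = 6
n1 (Dana): max(-8, -7, 6) = 6
Hugo prefers the lower value; n2=0, n1=6. n2 is better since 0 < 6.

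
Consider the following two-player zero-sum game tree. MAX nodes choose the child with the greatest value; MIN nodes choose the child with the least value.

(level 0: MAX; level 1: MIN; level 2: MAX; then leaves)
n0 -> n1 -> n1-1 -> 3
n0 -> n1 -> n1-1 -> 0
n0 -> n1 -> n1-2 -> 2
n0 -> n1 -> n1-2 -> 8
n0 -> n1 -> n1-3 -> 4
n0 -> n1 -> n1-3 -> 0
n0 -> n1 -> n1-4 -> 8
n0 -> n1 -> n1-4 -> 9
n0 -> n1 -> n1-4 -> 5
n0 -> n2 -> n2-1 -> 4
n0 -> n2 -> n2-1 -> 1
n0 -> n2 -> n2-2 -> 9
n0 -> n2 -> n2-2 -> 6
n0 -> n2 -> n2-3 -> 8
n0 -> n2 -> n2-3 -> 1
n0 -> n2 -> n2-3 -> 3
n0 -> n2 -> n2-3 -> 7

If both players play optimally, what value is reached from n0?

4

n1-1 (MAX): max(3, 0) = 3
n1-2 (MAX): max(2, 8) = 8
n1-3 (MAX): max(4, 0) = 4
n1-4 (MAX): max(8, 9, 5) = 9
n1 (MIN): min(3, 8, 4, 9) = 3
n2-1 (MAX): max(4, 1) = 4
n2-2 (MAX): max(9, 6) = 9
n2-3 (MAX): max(8, 1, 3, 7) = 8
n2 (MIN): min(4, 9, 8) = 4
n0 (MAX): max(3, 4) = 4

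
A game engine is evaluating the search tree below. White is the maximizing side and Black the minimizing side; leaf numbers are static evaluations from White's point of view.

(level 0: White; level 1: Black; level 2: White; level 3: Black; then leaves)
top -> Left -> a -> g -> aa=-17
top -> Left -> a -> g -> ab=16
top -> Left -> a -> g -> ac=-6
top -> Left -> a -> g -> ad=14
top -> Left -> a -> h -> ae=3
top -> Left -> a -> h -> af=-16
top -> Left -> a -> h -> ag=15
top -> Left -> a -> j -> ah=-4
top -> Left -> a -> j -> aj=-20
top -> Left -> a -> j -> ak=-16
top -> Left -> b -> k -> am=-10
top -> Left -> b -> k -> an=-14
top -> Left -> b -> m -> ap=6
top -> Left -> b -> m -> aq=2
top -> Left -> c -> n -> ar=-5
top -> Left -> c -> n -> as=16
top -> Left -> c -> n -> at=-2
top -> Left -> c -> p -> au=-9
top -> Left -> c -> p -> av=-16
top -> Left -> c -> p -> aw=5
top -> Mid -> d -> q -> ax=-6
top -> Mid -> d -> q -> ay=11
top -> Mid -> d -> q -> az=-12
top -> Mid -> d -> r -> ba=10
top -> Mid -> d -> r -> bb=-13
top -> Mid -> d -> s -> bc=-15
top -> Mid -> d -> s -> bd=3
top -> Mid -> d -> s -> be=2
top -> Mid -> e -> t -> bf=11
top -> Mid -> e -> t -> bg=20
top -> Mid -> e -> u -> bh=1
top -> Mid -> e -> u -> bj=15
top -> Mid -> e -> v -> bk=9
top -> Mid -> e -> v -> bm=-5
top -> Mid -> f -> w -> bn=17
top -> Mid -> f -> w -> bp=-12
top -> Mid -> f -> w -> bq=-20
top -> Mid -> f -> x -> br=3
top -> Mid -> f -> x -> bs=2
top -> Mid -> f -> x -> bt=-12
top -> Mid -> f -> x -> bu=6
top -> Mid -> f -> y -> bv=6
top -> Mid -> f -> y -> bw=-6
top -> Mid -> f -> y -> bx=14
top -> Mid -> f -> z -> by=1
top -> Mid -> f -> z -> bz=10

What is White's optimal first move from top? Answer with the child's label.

Mid

g (Black): min(-17, 16, -6, 14) = -17
h (Black): min(3, -16, 15) = -16
j (Black): min(-4, -20, -16) = -20
a (White): max(-17, -16, -20) = -16
k (Black): min(-10, -14) = -14
m (Black): min(6, 2) = 2
b (White): max(-14, 2) = 2
n (Black): min(-5, 16, -2) = -5
p (Black): min(-9, -16, 5) = -16
c (White): max(-5, -16) = -5
Left (Black): min(-16, 2, -5) = -16
q (Black): min(-6, 11, -12) = -12
r (Black): min(10, -13) = -13
s (Black): min(-15, 3, 2) = -15
d (White): max(-12, -13, -15) = -12
t (Black): min(11, 20) = 11
u (Black): min(1, 15) = 1
v (Black): min(9, -5) = -5
e (White): max(11, 1, -5) = 11
w (Black): min(17, -12, -20) = -20
x (Black): min(3, 2, -12, 6) = -12
y (Black): min(6, -6, 14) = -6
z (Black): min(1, 10) = 1
f (White): max(-20, -12, -6, 1) = 1
Mid (Black): min(-12, 11, 1) = -12
top (White): max(-16, -12) = -12
White at top wants the highest of {Left=-16, Mid=-12}, so chooses Mid.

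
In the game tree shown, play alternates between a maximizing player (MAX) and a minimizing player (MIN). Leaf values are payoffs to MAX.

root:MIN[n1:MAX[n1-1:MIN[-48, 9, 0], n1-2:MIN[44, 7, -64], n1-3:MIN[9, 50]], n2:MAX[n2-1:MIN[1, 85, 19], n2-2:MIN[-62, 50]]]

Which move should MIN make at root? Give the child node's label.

n1-1 (MIN): min(-48, 9, 0) = -48
n1-2 (MIN): min(44, 7, -64) = -64
n1-3 (MIN): min(9, 50) = 9
n1 (MAX): max(-48, -64, 9) = 9
n2-1 (MIN): min(1, 85, 19) = 1
n2-2 (MIN): min(-62, 50) = -62
n2 (MAX): max(1, -62) = 1
root (MIN): min(9, 1) = 1
MIN at root wants the lowest of {n1=9, n2=1}, so chooses n2.

n2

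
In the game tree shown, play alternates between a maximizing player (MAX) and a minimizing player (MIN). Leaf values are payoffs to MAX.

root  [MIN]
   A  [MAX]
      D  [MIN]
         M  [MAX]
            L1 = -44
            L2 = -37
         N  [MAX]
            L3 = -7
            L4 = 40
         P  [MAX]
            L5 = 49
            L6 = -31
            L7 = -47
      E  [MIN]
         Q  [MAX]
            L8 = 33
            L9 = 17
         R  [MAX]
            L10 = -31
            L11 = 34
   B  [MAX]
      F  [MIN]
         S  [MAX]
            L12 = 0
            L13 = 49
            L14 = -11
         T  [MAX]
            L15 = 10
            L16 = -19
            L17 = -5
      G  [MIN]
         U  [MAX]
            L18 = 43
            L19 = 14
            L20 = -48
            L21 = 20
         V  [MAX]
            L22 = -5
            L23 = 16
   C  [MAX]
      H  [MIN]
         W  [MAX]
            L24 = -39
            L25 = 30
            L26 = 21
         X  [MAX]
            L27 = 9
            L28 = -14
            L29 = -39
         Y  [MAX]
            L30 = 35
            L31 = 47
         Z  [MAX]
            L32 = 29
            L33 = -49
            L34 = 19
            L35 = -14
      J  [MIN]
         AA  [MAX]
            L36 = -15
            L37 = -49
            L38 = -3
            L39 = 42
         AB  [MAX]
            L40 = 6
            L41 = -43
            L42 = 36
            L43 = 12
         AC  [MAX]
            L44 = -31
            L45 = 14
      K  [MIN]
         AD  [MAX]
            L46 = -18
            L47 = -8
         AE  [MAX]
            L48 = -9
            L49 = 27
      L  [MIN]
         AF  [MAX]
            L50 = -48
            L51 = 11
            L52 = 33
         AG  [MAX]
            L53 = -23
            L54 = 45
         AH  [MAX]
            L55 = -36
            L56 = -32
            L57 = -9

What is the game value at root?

14

M (MAX): max(-44, -37) = -37
N (MAX): max(-7, 40) = 40
P (MAX): max(49, -31, -47) = 49
D (MIN): min(-37, 40, 49) = -37
Q (MAX): max(33, 17) = 33
R (MAX): max(-31, 34) = 34
E (MIN): min(33, 34) = 33
A (MAX): max(-37, 33) = 33
S (MAX): max(0, 49, -11) = 49
T (MAX): max(10, -19, -5) = 10
F (MIN): min(49, 10) = 10
U (MAX): max(43, 14, -48, 20) = 43
V (MAX): max(-5, 16) = 16
G (MIN): min(43, 16) = 16
B (MAX): max(10, 16) = 16
W (MAX): max(-39, 30, 21) = 30
X (MAX): max(9, -14, -39) = 9
Y (MAX): max(35, 47) = 47
Z (MAX): max(29, -49, 19, -14) = 29
H (MIN): min(30, 9, 47, 29) = 9
AA (MAX): max(-15, -49, -3, 42) = 42
AB (MAX): max(6, -43, 36, 12) = 36
AC (MAX): max(-31, 14) = 14
J (MIN): min(42, 36, 14) = 14
AD (MAX): max(-18, -8) = -8
AE (MAX): max(-9, 27) = 27
K (MIN): min(-8, 27) = -8
AF (MAX): max(-48, 11, 33) = 33
AG (MAX): max(-23, 45) = 45
AH (MAX): max(-36, -32, -9) = -9
L (MIN): min(33, 45, -9) = -9
C (MAX): max(9, 14, -8, -9) = 14
root (MIN): min(33, 16, 14) = 14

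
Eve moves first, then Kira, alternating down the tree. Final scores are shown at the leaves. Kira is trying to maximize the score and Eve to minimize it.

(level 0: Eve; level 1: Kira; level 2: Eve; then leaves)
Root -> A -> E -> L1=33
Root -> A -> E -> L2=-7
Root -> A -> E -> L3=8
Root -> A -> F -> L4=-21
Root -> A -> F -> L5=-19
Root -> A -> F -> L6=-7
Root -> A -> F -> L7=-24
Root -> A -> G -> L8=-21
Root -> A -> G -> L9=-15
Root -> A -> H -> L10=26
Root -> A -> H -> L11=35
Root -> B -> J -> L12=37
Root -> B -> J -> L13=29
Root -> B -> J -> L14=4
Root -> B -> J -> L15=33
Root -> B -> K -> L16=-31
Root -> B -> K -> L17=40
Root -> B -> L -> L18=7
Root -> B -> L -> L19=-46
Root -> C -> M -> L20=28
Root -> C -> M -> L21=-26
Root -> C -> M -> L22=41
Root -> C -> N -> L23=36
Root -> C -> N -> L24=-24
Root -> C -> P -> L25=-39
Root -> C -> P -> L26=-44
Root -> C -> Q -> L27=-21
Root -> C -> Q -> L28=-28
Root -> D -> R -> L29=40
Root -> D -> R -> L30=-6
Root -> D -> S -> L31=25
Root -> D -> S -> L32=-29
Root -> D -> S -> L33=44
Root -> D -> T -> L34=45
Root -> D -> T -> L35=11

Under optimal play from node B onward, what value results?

4

J (Eve): min(37, 29, 4, 33) = 4
K (Eve): min(-31, 40) = -31
L (Eve): min(7, -46) = -46
B (Kira): max(4, -31, -46) = 4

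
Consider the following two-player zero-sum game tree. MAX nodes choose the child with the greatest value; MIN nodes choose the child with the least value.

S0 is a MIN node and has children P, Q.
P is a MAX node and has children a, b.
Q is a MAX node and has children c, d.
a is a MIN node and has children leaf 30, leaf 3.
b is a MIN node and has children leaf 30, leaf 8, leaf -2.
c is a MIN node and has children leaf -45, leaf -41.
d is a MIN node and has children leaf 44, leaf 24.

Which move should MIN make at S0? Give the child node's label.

P

a (MIN): min(30, 3) = 3
b (MIN): min(30, 8, -2) = -2
P (MAX): max(3, -2) = 3
c (MIN): min(-45, -41) = -45
d (MIN): min(44, 24) = 24
Q (MAX): max(-45, 24) = 24
S0 (MIN): min(3, 24) = 3
MIN at S0 wants the lowest of {P=3, Q=24}, so chooses P.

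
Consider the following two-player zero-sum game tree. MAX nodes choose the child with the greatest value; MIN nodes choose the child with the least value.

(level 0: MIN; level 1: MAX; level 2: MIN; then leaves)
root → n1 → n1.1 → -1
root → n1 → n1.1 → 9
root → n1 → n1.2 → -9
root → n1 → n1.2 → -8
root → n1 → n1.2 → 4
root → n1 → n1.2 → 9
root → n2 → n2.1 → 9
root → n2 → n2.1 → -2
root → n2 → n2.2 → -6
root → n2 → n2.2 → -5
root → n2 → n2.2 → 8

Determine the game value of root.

n1.1 (MIN): min(-1, 9) = -1
n1.2 (MIN): min(-9, -8, 4, 9) = -9
n1 (MAX): max(-1, -9) = -1
n2.1 (MIN): min(9, -2) = -2
n2.2 (MIN): min(-6, -5, 8) = -6
n2 (MAX): max(-2, -6) = -2
root (MIN): min(-1, -2) = -2

-2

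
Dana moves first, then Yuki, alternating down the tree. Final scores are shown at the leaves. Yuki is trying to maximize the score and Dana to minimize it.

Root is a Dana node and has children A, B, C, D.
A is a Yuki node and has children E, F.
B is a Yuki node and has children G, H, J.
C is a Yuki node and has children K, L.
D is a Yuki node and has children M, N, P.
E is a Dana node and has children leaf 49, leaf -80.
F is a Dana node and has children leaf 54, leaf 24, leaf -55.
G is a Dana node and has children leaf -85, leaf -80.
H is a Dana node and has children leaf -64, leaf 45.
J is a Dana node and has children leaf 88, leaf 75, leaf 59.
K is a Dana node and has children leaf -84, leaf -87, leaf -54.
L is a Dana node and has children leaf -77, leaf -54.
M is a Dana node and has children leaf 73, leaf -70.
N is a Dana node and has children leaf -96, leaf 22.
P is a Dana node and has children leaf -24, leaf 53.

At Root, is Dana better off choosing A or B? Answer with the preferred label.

A

E (Dana): min(49, -80) = -80
F (Dana): min(54, 24, -55) = -55
A (Yuki): max(-80, -55) = -55
G (Dana): min(-85, -80) = -85
H (Dana): min(-64, 45) = -64
J (Dana): min(88, 75, 59) = 59
B (Yuki): max(-85, -64, 59) = 59
Dana prefers the lower value; A=-55, B=59. A is better since -55 < 59.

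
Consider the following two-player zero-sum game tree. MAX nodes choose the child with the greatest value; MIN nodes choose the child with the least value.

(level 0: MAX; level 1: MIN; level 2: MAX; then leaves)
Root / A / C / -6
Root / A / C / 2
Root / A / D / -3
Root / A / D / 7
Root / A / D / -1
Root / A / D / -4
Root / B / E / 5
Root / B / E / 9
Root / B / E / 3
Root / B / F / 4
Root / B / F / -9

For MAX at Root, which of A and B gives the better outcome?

C (MAX): max(-6, 2) = 2
D (MAX): max(-3, 7, -1, -4) = 7
A (MIN): min(2, 7) = 2
E (MAX): max(5, 9, 3) = 9
F (MAX): max(4, -9) = 4
B (MIN): min(9, 4) = 4
MAX prefers the higher value; A=2, B=4. B is better since 4 > 2.

B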